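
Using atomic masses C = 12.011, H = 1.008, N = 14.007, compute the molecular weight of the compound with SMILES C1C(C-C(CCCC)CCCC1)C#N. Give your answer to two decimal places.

Molecular formula: C13H23N.
M = 13×12.011 + 23×1.008 + 1×14.007 = 193.33 g/mol.

193.33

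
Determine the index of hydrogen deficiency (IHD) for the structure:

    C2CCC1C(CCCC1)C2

2

Molecular formula from the SMILES: C10H18.
DoU = (2C + 2 + N − H − X)/2 = (2·10 + 2 + 0 − 18 − 0)/2 = 4/2 = 2.
(Structurally: 2 ring(s) + 0 π bond(s) = 2.)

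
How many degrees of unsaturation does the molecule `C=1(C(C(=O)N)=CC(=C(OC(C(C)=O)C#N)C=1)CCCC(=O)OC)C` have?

9

Molecular formula from the SMILES: C17H20N2O5.
DoU = (2C + 2 + N − H − X)/2 = (2·17 + 2 + 2 − 20 − 0)/2 = 18/2 = 9.
(Structurally: 1 ring(s) + 8 π bond(s) = 9.)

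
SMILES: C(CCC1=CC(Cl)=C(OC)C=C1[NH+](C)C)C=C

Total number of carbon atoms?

The symbol for carbon appears 14 times in the SMILES. (Cl is a single chlorine, not C + l.)

14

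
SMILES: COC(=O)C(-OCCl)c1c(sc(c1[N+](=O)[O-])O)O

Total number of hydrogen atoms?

8

Hydrogens are implicit in SMILES; fill each atom to its normal valence:
  4 × C (aromatic): no H
  4 × O: no H
  2 × O: 1 H each → 2
  1 × C: 3 H
  1 × C: 2 H
  1 × C: 1 H
  1 × C: no H
  1 × Cl: no H
  1 × N (charge +1): no H
  1 × O (charge -1): no H
  1 × S (aromatic): no H
  Total hydrogens = 8.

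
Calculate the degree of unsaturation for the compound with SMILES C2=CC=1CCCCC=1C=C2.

Molecular formula from the SMILES: C10H12.
DoU = (2C + 2 + N − H − X)/2 = (2·10 + 2 + 0 − 12 − 0)/2 = 10/2 = 5.
(Structurally: 2 ring(s) + 3 π bond(s) = 5.)

5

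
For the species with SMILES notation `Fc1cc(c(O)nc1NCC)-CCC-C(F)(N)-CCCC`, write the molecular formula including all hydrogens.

Heavy atoms from the SMILES: 15 C, 2 F, 3 N, 1 O.
Implicit hydrogens by atom environment:
  7 × C: 2 H each → 14
  4 × C (aromatic): no H
  2 × C: 3 H each → 6
  2 × F: no H
  1 × C (aromatic): 1 H
  1 × C: no H
  1 × N: 2 H
  1 × N: 1 H
  1 × N (aromatic): no H
  1 × O: 1 H
  Total hydrogens = 25.
Molecular formula: C15H25F2N3O

C15H25F2N3O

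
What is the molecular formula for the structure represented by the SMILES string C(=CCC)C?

Heavy atoms from the SMILES: 5 C.
Implicit hydrogens by atom environment:
  2 × C: 3 H each → 6
  2 × C: 1 H each → 2
  1 × C: 2 H
  Total hydrogens = 10.
Molecular formula: C5H10

C5H10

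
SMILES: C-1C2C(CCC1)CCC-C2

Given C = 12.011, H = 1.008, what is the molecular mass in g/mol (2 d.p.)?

138.25

Molecular formula: C10H18.
M = 10×12.011 + 18×1.008 = 138.25 g/mol.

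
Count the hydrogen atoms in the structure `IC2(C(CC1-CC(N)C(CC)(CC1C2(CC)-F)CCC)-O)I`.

30

Hydrogens are implicit in SMILES; fill each atom to its normal valence:
  7 × C: 2 H each → 14
  4 × C: 1 H each → 4
  3 × C: 3 H each → 9
  3 × C: no H
  2 × I: no H
  1 × F: no H
  1 × N: 2 H
  1 × O: 1 H
  Total hydrogens = 30.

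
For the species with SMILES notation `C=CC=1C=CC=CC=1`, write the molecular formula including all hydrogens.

Heavy atoms from the SMILES: 8 C.
Implicit hydrogens by atom environment:
  5 × C (aromatic): 1 H each → 5
  1 × C: 2 H
  1 × C: 1 H
  1 × C (aromatic): no H
  Total hydrogens = 8.
Molecular formula: C8H8

C8H8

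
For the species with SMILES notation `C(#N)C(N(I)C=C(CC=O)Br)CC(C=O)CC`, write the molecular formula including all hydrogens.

C11H14BrIN2O2

Heavy atoms from the SMILES: 1 Br, 11 C, 1 I, 2 N, 2 O.
Implicit hydrogens by atom environment:
  5 × C: 1 H each → 5
  3 × C: 2 H each → 6
  2 × C: no H
  2 × N: no H
  2 × O: no H
  1 × Br: no H
  1 × C: 3 H
  1 × I: no H
  Total hydrogens = 14.
Molecular formula: C11H14BrIN2O2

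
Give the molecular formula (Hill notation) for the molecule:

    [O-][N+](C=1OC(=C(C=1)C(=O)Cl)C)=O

C6H4ClNO4

Heavy atoms from the SMILES: 6 C, 1 Cl, 1 N, 4 O.
Implicit hydrogens by atom environment:
  3 × C (aromatic): no H
  2 × O: no H
  1 × C: 3 H
  1 × C (aromatic): 1 H
  1 × C: no H
  1 × Cl: no H
  1 × N (charge +1): no H
  1 × O (aromatic): no H
  1 × O (charge -1): no H
  Total hydrogens = 4.
Molecular formula: C6H4ClNO4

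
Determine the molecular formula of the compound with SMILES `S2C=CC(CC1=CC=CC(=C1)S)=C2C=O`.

C12H10OS2

Heavy atoms from the SMILES: 12 C, 1 O, 2 S.
Implicit hydrogens by atom environment:
  6 × C (aromatic): 1 H each → 6
  4 × C (aromatic): no H
  1 × C: 2 H
  1 × C: 1 H
  1 × O: no H
  1 × S: 1 H
  1 × S (aromatic): no H
  Total hydrogens = 10.
Molecular formula: C12H10OS2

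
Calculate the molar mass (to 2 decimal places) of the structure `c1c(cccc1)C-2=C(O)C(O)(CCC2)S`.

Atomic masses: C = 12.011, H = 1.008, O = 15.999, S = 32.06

222.30

Molecular formula: C12H14O2S.
M = 12×12.011 + 14×1.008 + 2×15.999 + 1×32.06 = 222.30 g/mol.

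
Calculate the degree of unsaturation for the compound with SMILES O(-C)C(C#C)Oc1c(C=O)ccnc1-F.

Molecular formula from the SMILES: C10H8FNO3.
DoU = (2C + 2 + N − H − X)/2 = (2·10 + 2 + 1 − 8 − 1)/2 = 14/2 = 7.
(Structurally: 1 ring(s) + 6 π bond(s) = 7.)

7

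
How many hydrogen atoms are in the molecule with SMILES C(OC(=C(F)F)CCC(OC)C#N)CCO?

15

Hydrogens are implicit in SMILES; fill each atom to its normal valence:
  5 × C: 2 H each → 10
  3 × C: no H
  2 × F: no H
  2 × O: no H
  1 × C: 3 H
  1 × C: 1 H
  1 × N: no H
  1 × O: 1 H
  Total hydrogens = 15.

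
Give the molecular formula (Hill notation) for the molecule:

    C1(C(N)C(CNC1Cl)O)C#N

Heavy atoms from the SMILES: 6 C, 1 Cl, 3 N, 1 O.
Implicit hydrogens by atom environment:
  4 × C: 1 H each → 4
  1 × C: 2 H
  1 × C: no H
  1 × Cl: no H
  1 × N: 2 H
  1 × N: 1 H
  1 × N: no H
  1 × O: 1 H
  Total hydrogens = 10.
Molecular formula: C6H10ClN3O

C6H10ClN3O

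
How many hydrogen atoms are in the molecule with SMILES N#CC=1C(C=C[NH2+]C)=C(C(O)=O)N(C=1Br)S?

9

Hydrogens are implicit in SMILES; fill each atom to its normal valence:
  4 × C (aromatic): no H
  2 × C: 1 H each → 2
  2 × C: no H
  1 × Br: no H
  1 × C: 3 H
  1 × N (charge +1): 2 H
  1 × N (aromatic): no H
  1 × N: no H
  1 × O: 1 H
  1 × O: no H
  1 × S: 1 H
  Total hydrogens = 9.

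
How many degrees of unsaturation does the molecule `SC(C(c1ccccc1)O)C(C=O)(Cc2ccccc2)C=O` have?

Molecular formula from the SMILES: C18H18O3S.
DoU = (2C + 2 + N − H − X)/2 = (2·18 + 2 + 0 − 18 − 0)/2 = 20/2 = 10.
(Structurally: 2 ring(s) + 8 π bond(s) = 10.)

10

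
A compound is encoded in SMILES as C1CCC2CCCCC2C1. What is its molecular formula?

Heavy atoms from the SMILES: 10 C.
Implicit hydrogens by atom environment:
  8 × C: 2 H each → 16
  2 × C: 1 H each → 2
  Total hydrogens = 18.
Molecular formula: C10H18

C10H18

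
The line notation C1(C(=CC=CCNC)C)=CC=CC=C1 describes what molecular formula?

Heavy atoms from the SMILES: 13 C, 1 N.
Implicit hydrogens by atom environment:
  5 × C (aromatic): 1 H each → 5
  3 × C: 1 H each → 3
  2 × C: 3 H each → 6
  1 × C: 2 H
  1 × C: no H
  1 × C (aromatic): no H
  1 × N: 1 H
  Total hydrogens = 17.
Molecular formula: C13H17N

C13H17N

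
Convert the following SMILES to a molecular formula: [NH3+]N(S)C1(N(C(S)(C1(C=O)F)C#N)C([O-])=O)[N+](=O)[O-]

C6H6FN5O5S2

Heavy atoms from the SMILES: 6 C, 1 F, 5 N, 5 O, 2 S.
Implicit hydrogens by atom environment:
  5 × C: no H
  3 × N: no H
  3 × O: no H
  2 × O (charge -1): no H
  2 × S: 1 H each → 2
  1 × C: 1 H
  1 × F: no H
  1 × N (charge +1): 3 H
  1 × N (charge +1): no H
  Total hydrogens = 6.
Molecular formula: C6H6FN5O5S2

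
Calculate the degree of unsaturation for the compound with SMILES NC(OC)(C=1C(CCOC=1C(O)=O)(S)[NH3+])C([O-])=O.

Molecular formula from the SMILES: C9H14N2O6S.
DoU = (2C + 2 + N − H − X)/2 = (2·9 + 2 + 2 − 14 − 0)/2 = 8/2 = 4.
(Structurally: 1 ring(s) + 3 π bond(s) = 4.)

4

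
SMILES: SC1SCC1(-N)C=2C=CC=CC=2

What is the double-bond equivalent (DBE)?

Molecular formula from the SMILES: C9H11NS2.
DoU = (2C + 2 + N − H − X)/2 = (2·9 + 2 + 1 − 11 − 0)/2 = 10/2 = 5.
(Structurally: 2 ring(s) + 3 π bond(s) = 5.)

5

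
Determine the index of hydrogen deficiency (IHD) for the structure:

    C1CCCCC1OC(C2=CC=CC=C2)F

5

Molecular formula from the SMILES: C13H17FO.
DoU = (2C + 2 + N − H − X)/2 = (2·13 + 2 + 0 − 17 − 1)/2 = 10/2 = 5.
(Structurally: 2 ring(s) + 3 π bond(s) = 5.)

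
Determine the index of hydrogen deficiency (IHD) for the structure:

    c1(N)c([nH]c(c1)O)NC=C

Molecular formula from the SMILES: C6H9N3O.
DoU = (2C + 2 + N − H − X)/2 = (2·6 + 2 + 3 − 9 − 0)/2 = 8/2 = 4.
(Structurally: 1 ring(s) + 3 π bond(s) = 4.)

4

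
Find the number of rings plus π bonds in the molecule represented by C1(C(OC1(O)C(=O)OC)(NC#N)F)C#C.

6

Molecular formula from the SMILES: C8H7FN2O4.
DoU = (2C + 2 + N − H − X)/2 = (2·8 + 2 + 2 − 7 − 1)/2 = 12/2 = 6.
(Structurally: 1 ring(s) + 5 π bond(s) = 6.)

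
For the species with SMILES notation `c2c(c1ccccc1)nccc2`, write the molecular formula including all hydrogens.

Heavy atoms from the SMILES: 11 C, 1 N.
Implicit hydrogens by atom environment:
  9 × C (aromatic): 1 H each → 9
  2 × C (aromatic): no H
  1 × N (aromatic): no H
  Total hydrogens = 9.
Molecular formula: C11H9N

C11H9N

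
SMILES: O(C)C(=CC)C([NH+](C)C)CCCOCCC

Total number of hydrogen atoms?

28

Hydrogens are implicit in SMILES; fill each atom to its normal valence:
  5 × C: 3 H each → 15
  5 × C: 2 H each → 10
  2 × C: 1 H each → 2
  2 × O: no H
  1 × C: no H
  1 × N (charge +1): 1 H
  Total hydrogens = 28.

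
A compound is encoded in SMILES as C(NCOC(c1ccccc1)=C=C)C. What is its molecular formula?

C12H15NO

Heavy atoms from the SMILES: 12 C, 1 N, 1 O.
Implicit hydrogens by atom environment:
  5 × C (aromatic): 1 H each → 5
  3 × C: 2 H each → 6
  2 × C: no H
  1 × C: 3 H
  1 × C (aromatic): no H
  1 × N: 1 H
  1 × O: no H
  Total hydrogens = 15.
Molecular formula: C12H15NO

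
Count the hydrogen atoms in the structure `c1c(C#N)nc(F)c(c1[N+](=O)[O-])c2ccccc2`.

6

Hydrogens are implicit in SMILES; fill each atom to its normal valence:
  6 × C (aromatic): 1 H each → 6
  5 × C (aromatic): no H
  1 × C: no H
  1 × F: no H
  1 × N (aromatic): no H
  1 × N: no H
  1 × N (charge +1): no H
  1 × O: no H
  1 × O (charge -1): no H
  Total hydrogens = 6.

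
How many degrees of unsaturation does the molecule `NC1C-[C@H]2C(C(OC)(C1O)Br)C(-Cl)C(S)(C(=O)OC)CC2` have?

Molecular formula from the SMILES: C13H21BrClNO4S.
DoU = (2C + 2 + N − H − X)/2 = (2·13 + 2 + 1 − 21 − 2)/2 = 6/2 = 3.
(Structurally: 2 ring(s) + 1 π bond(s) = 3.)

3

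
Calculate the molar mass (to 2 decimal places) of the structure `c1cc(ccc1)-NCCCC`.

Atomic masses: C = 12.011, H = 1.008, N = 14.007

149.24

Molecular formula: C10H15N.
M = 10×12.011 + 15×1.008 + 1×14.007 = 149.24 g/mol.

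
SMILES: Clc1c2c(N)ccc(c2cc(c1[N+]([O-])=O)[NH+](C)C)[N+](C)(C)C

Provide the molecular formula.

[C15H21ClN4O2]2+

Heavy atoms from the SMILES: 15 C, 1 Cl, 4 N, 2 O.
Implicit hydrogens by atom environment:
  7 × C (aromatic): no H
  5 × C: 3 H each → 15
  3 × C (aromatic): 1 H each → 3
  2 × N (charge +1): no H
  1 × Cl: no H
  1 × N: 2 H
  1 × N (charge +1): 1 H
  1 × O: no H
  1 × O (charge -1): no H
  Total hydrogens = 21.
Net charge +2.
Molecular formula: [C15H21ClN4O2]2+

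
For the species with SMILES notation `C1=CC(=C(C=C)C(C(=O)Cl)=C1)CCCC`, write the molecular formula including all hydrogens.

C13H15ClO

Heavy atoms from the SMILES: 13 C, 1 Cl, 1 O.
Implicit hydrogens by atom environment:
  4 × C: 2 H each → 8
  3 × C (aromatic): 1 H each → 3
  3 × C (aromatic): no H
  1 × C: 3 H
  1 × C: 1 H
  1 × C: no H
  1 × Cl: no H
  1 × O: no H
  Total hydrogens = 15.
Molecular formula: C13H15ClO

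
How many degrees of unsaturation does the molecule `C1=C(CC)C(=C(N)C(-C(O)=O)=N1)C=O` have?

Molecular formula from the SMILES: C9H10N2O3.
DoU = (2C + 2 + N − H − X)/2 = (2·9 + 2 + 2 − 10 − 0)/2 = 12/2 = 6.
(Structurally: 1 ring(s) + 5 π bond(s) = 6.)

6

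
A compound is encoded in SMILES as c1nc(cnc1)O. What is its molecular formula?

Heavy atoms from the SMILES: 4 C, 2 N, 1 O.
Implicit hydrogens by atom environment:
  3 × C (aromatic): 1 H each → 3
  2 × N (aromatic): no H
  1 × C (aromatic): no H
  1 × O: 1 H
  Total hydrogens = 4.
Molecular formula: C4H4N2O

C4H4N2O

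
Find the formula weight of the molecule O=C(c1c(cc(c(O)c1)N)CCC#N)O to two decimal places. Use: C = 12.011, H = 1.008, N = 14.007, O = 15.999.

206.20

Molecular formula: C10H10N2O3.
M = 10×12.011 + 10×1.008 + 2×14.007 + 3×15.999 = 206.20 g/mol.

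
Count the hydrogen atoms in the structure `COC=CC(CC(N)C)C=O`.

15

Hydrogens are implicit in SMILES; fill each atom to its normal valence:
  5 × C: 1 H each → 5
  2 × C: 3 H each → 6
  2 × O: no H
  1 × C: 2 H
  1 × N: 2 H
  Total hydrogens = 15.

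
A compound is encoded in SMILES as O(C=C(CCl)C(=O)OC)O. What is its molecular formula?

C5H7ClO4

Heavy atoms from the SMILES: 5 C, 1 Cl, 4 O.
Implicit hydrogens by atom environment:
  3 × O: no H
  2 × C: no H
  1 × C: 3 H
  1 × C: 2 H
  1 × C: 1 H
  1 × Cl: no H
  1 × O: 1 H
  Total hydrogens = 7.
Molecular formula: C5H7ClO4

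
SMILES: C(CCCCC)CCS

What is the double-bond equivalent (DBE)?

0

Molecular formula from the SMILES: C8H18S.
DoU = (2C + 2 + N − H − X)/2 = (2·8 + 2 + 0 − 18 − 0)/2 = 0/2 = 0.
(Structurally: 0 ring(s) + 0 π bond(s) = 0.)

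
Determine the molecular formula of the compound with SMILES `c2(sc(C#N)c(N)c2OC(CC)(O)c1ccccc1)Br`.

C14H13BrN2O2S

Heavy atoms from the SMILES: 1 Br, 14 C, 2 N, 2 O, 1 S.
Implicit hydrogens by atom environment:
  5 × C (aromatic): 1 H each → 5
  5 × C (aromatic): no H
  2 × C: no H
  1 × Br: no H
  1 × C: 3 H
  1 × C: 2 H
  1 × N: 2 H
  1 × N: no H
  1 × O: 1 H
  1 × O: no H
  1 × S (aromatic): no H
  Total hydrogens = 13.
Molecular formula: C14H13BrN2O2S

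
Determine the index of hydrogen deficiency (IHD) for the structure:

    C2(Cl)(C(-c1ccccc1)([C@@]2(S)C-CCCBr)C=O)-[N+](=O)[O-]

7

Molecular formula from the SMILES: C14H15BrClNO3S.
DoU = (2C + 2 + N − H − X)/2 = (2·14 + 2 + 1 − 15 − 2)/2 = 14/2 = 7.
(Structurally: 2 ring(s) + 5 π bond(s) = 7.)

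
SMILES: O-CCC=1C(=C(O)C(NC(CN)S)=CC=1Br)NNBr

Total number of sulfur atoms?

1

The symbol for sulfur appears 1 time in the SMILES.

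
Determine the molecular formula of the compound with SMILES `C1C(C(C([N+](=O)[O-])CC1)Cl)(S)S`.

Heavy atoms from the SMILES: 6 C, 1 Cl, 1 N, 2 O, 2 S.
Implicit hydrogens by atom environment:
  3 × C: 2 H each → 6
  2 × C: 1 H each → 2
  2 × S: 1 H each → 2
  1 × C: no H
  1 × Cl: no H
  1 × N (charge +1): no H
  1 × O: no H
  1 × O (charge -1): no H
  Total hydrogens = 10.
Molecular formula: C6H10ClNO2S2

C6H10ClNO2S2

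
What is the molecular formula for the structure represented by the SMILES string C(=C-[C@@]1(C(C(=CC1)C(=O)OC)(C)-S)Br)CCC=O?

Heavy atoms from the SMILES: 1 Br, 13 C, 3 O, 1 S.
Implicit hydrogens by atom environment:
  4 × C: 1 H each → 4
  4 × C: no H
  3 × C: 2 H each → 6
  3 × O: no H
  2 × C: 3 H each → 6
  1 × Br: no H
  1 × S: 1 H
  Total hydrogens = 17.
Molecular formula: C13H17BrO3S

C13H17BrO3S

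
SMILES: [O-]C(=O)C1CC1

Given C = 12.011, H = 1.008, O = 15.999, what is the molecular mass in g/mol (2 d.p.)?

Molecular formula: C4H5O2-.
M = 4×12.011 + 5×1.008 + 2×15.999 = 85.08 g/mol.

85.08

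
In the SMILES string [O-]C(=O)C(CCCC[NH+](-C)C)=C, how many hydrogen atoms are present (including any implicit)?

17

Hydrogens are implicit in SMILES; fill each atom to its normal valence:
  5 × C: 2 H each → 10
  2 × C: 3 H each → 6
  2 × C: no H
  1 × N (charge +1): 1 H
  1 × O: no H
  1 × O (charge -1): no H
  Total hydrogens = 17.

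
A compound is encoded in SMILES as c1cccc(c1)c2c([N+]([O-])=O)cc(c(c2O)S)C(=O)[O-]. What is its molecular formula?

C13H8NO5S-

Heavy atoms from the SMILES: 13 C, 1 N, 5 O, 1 S.
Implicit hydrogens by atom environment:
  6 × C (aromatic): 1 H each → 6
  6 × C (aromatic): no H
  2 × O: no H
  2 × O (charge -1): no H
  1 × C: no H
  1 × N (charge +1): no H
  1 × O: 1 H
  1 × S: 1 H
  Total hydrogens = 8.
Net charge -1.
Molecular formula: C13H8NO5S-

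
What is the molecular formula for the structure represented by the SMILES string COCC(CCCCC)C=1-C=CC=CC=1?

Heavy atoms from the SMILES: 14 C, 1 O.
Implicit hydrogens by atom environment:
  5 × C: 2 H each → 10
  5 × C (aromatic): 1 H each → 5
  2 × C: 3 H each → 6
  1 × C: 1 H
  1 × C (aromatic): no H
  1 × O: no H
  Total hydrogens = 22.
Molecular formula: C14H22O

C14H22O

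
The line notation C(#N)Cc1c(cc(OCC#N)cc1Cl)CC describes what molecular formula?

Heavy atoms from the SMILES: 12 C, 1 Cl, 2 N, 1 O.
Implicit hydrogens by atom environment:
  4 × C (aromatic): no H
  3 × C: 2 H each → 6
  2 × C (aromatic): 1 H each → 2
  2 × C: no H
  2 × N: no H
  1 × C: 3 H
  1 × Cl: no H
  1 × O: no H
  Total hydrogens = 11.
Molecular formula: C12H11ClN2O

C12H11ClN2O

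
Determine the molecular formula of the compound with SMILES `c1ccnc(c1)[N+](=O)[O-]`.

C5H4N2O2

Heavy atoms from the SMILES: 5 C, 2 N, 2 O.
Implicit hydrogens by atom environment:
  4 × C (aromatic): 1 H each → 4
  1 × C (aromatic): no H
  1 × N (aromatic): no H
  1 × N (charge +1): no H
  1 × O: no H
  1 × O (charge -1): no H
  Total hydrogens = 4.
Molecular formula: C5H4N2O2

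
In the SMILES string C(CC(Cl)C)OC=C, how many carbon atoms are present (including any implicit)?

The symbol for carbon appears 6 times in the SMILES. (Cl is a single chlorine, not C + l.)

6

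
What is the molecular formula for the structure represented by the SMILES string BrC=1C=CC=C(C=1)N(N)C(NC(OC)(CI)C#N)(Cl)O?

Heavy atoms from the SMILES: 1 Br, 11 C, 1 Cl, 1 I, 4 N, 2 O.
Implicit hydrogens by atom environment:
  4 × C (aromatic): 1 H each → 4
  3 × C: no H
  2 × C (aromatic): no H
  2 × N: no H
  1 × Br: no H
  1 × C: 3 H
  1 × C: 2 H
  1 × Cl: no H
  1 × I: no H
  1 × N: 2 H
  1 × N: 1 H
  1 × O: 1 H
  1 × O: no H
  Total hydrogens = 13.
Molecular formula: C11H13BrClIN4O2

C11H13BrClIN4O2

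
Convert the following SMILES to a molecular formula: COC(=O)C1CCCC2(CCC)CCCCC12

C15H26O2

Heavy atoms from the SMILES: 15 C, 2 O.
Implicit hydrogens by atom environment:
  9 × C: 2 H each → 18
  2 × C: 3 H each → 6
  2 × C: 1 H each → 2
  2 × C: no H
  2 × O: no H
  Total hydrogens = 26.
Molecular formula: C15H26O2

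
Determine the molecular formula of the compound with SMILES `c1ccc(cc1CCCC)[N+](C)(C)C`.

C13H22N+

Heavy atoms from the SMILES: 13 C, 1 N.
Implicit hydrogens by atom environment:
  4 × C: 3 H each → 12
  4 × C (aromatic): 1 H each → 4
  3 × C: 2 H each → 6
  2 × C (aromatic): no H
  1 × N (charge +1): no H
  Total hydrogens = 22.
Net charge +1.
Molecular formula: C13H22N+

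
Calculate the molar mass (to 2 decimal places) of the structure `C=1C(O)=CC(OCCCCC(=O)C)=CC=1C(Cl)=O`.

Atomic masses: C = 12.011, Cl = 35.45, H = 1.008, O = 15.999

Molecular formula: C13H15ClO4.
M = 13×12.011 + 1×35.45 + 15×1.008 + 4×15.999 = 270.71 g/mol.

270.71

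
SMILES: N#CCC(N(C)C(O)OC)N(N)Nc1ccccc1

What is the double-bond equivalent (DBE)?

Molecular formula from the SMILES: C12H19N5O2.
DoU = (2C + 2 + N − H − X)/2 = (2·12 + 2 + 5 − 19 − 0)/2 = 12/2 = 6.
(Structurally: 1 ring(s) + 5 π bond(s) = 6.)

6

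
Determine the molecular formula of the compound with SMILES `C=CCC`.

Heavy atoms from the SMILES: 4 C.
Implicit hydrogens by atom environment:
  2 × C: 2 H each → 4
  1 × C: 3 H
  1 × C: 1 H
  Total hydrogens = 8.
Molecular formula: C4H8

C4H8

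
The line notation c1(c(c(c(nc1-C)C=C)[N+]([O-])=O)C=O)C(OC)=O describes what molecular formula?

C11H10N2O5

Heavy atoms from the SMILES: 11 C, 2 N, 5 O.
Implicit hydrogens by atom environment:
  5 × C (aromatic): no H
  4 × O: no H
  2 × C: 3 H each → 6
  2 × C: 1 H each → 2
  1 × C: 2 H
  1 × C: no H
  1 × N (aromatic): no H
  1 × N (charge +1): no H
  1 × O (charge -1): no H
  Total hydrogens = 10.
Molecular formula: C11H10N2O5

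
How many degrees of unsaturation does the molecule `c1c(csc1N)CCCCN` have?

3

Molecular formula from the SMILES: C8H14N2S.
DoU = (2C + 2 + N − H − X)/2 = (2·8 + 2 + 2 − 14 − 0)/2 = 6/2 = 3.
(Structurally: 1 ring(s) + 2 π bond(s) = 3.)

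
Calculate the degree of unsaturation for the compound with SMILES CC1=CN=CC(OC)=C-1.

4

Molecular formula from the SMILES: C7H9NO.
DoU = (2C + 2 + N − H − X)/2 = (2·7 + 2 + 1 − 9 − 0)/2 = 8/2 = 4.
(Structurally: 1 ring(s) + 3 π bond(s) = 4.)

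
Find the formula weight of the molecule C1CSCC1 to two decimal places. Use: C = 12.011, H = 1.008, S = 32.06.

88.17

Molecular formula: C4H8S.
M = 4×12.011 + 8×1.008 + 1×32.06 = 88.17 g/mol.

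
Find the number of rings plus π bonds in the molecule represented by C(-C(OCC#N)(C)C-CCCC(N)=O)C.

Molecular formula from the SMILES: C11H20N2O2.
DoU = (2C + 2 + N − H − X)/2 = (2·11 + 2 + 2 − 20 − 0)/2 = 6/2 = 3.
(Structurally: 0 ring(s) + 3 π bond(s) = 3.)

3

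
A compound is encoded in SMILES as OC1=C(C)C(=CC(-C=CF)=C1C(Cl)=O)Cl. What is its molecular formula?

C10H7Cl2FO2

Heavy atoms from the SMILES: 10 C, 2 Cl, 1 F, 2 O.
Implicit hydrogens by atom environment:
  5 × C (aromatic): no H
  2 × C: 1 H each → 2
  2 × Cl: no H
  1 × C: 3 H
  1 × C (aromatic): 1 H
  1 × C: no H
  1 × F: no H
  1 × O: 1 H
  1 × O: no H
  Total hydrogens = 7.
Molecular formula: C10H7Cl2FO2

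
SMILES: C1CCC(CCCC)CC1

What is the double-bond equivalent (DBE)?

1

Molecular formula from the SMILES: C10H20.
DoU = (2C + 2 + N − H − X)/2 = (2·10 + 2 + 0 − 20 − 0)/2 = 2/2 = 1.
(Structurally: 1 ring(s) + 0 π bond(s) = 1.)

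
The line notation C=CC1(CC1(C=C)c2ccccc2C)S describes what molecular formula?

C14H16S

Heavy atoms from the SMILES: 14 C, 1 S.
Implicit hydrogens by atom environment:
  4 × C (aromatic): 1 H each → 4
  3 × C: 2 H each → 6
  2 × C: 1 H each → 2
  2 × C: no H
  2 × C (aromatic): no H
  1 × C: 3 H
  1 × S: 1 H
  Total hydrogens = 16.
Molecular formula: C14H16S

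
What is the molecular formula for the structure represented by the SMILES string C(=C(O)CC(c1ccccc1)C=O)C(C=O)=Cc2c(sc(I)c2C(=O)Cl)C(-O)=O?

Heavy atoms from the SMILES: 20 C, 1 Cl, 1 I, 6 O, 1 S.
Implicit hydrogens by atom environment:
  5 × C: 1 H each → 5
  5 × C (aromatic): 1 H each → 5
  5 × C (aromatic): no H
  4 × C: no H
  4 × O: no H
  2 × O: 1 H each → 2
  1 × C: 2 H
  1 × Cl: no H
  1 × I: no H
  1 × S (aromatic): no H
  Total hydrogens = 14.
Molecular formula: C20H14ClIO6S

C20H14ClIO6S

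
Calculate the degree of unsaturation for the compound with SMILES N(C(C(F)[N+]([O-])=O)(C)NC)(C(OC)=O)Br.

2

Molecular formula from the SMILES: C6H11BrFN3O4.
DoU = (2C + 2 + N − H − X)/2 = (2·6 + 2 + 3 − 11 − 2)/2 = 4/2 = 2.
(Structurally: 0 ring(s) + 2 π bond(s) = 2.)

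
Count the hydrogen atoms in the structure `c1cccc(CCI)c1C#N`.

Hydrogens are implicit in SMILES; fill each atom to its normal valence:
  4 × C (aromatic): 1 H each → 4
  2 × C: 2 H each → 4
  2 × C (aromatic): no H
  1 × C: no H
  1 × I: no H
  1 × N: no H
  Total hydrogens = 8.

8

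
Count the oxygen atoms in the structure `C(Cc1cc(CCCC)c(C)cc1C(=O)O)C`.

2

The symbol for oxygen appears 2 times in the SMILES.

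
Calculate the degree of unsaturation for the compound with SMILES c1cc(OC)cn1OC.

Molecular formula from the SMILES: C6H9NO2.
DoU = (2C + 2 + N − H − X)/2 = (2·6 + 2 + 1 − 9 − 0)/2 = 6/2 = 3.
(Structurally: 1 ring(s) + 2 π bond(s) = 3.)

3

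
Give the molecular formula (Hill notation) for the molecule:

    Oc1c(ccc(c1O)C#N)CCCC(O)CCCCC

Heavy atoms from the SMILES: 16 C, 1 N, 3 O.
Implicit hydrogens by atom environment:
  7 × C: 2 H each → 14
  4 × C (aromatic): no H
  3 × O: 1 H each → 3
  2 × C (aromatic): 1 H each → 2
  1 × C: 3 H
  1 × C: 1 H
  1 × C: no H
  1 × N: no H
  Total hydrogens = 23.
Molecular formula: C16H23NO3

C16H23NO3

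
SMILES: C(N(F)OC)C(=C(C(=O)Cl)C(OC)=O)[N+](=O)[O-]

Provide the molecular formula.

Heavy atoms from the SMILES: 7 C, 1 Cl, 1 F, 2 N, 6 O.
Implicit hydrogens by atom environment:
  5 × O: no H
  4 × C: no H
  2 × C: 3 H each → 6
  1 × C: 2 H
  1 × Cl: no H
  1 × F: no H
  1 × N: no H
  1 × N (charge +1): no H
  1 × O (charge -1): no H
  Total hydrogens = 8.
Molecular formula: C7H8ClFN2O6

C7H8ClFN2O6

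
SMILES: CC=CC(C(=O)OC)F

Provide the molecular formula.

C6H9FO2

Heavy atoms from the SMILES: 6 C, 1 F, 2 O.
Implicit hydrogens by atom environment:
  3 × C: 1 H each → 3
  2 × C: 3 H each → 6
  2 × O: no H
  1 × C: no H
  1 × F: no H
  Total hydrogens = 9.
Molecular formula: C6H9FO2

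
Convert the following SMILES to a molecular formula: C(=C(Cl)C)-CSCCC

Heavy atoms from the SMILES: 7 C, 1 Cl, 1 S.
Implicit hydrogens by atom environment:
  3 × C: 2 H each → 6
  2 × C: 3 H each → 6
  1 × C: 1 H
  1 × C: no H
  1 × Cl: no H
  1 × S: no H
  Total hydrogens = 13.
Molecular formula: C7H13ClS

C7H13ClS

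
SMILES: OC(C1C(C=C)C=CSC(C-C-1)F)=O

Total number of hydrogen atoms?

Hydrogens are implicit in SMILES; fill each atom to its normal valence:
  6 × C: 1 H each → 6
  3 × C: 2 H each → 6
  1 × C: no H
  1 × F: no H
  1 × O: 1 H
  1 × O: no H
  1 × S: no H
  Total hydrogens = 13.

13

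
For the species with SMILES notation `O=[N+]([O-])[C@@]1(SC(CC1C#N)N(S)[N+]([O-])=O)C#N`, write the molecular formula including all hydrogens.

Heavy atoms from the SMILES: 6 C, 5 N, 4 O, 2 S.
Implicit hydrogens by atom environment:
  3 × C: no H
  3 × N: no H
  2 × C: 1 H each → 2
  2 × N (charge +1): no H
  2 × O: no H
  2 × O (charge -1): no H
  1 × C: 2 H
  1 × S: 1 H
  1 × S: no H
  Total hydrogens = 5.
Molecular formula: C6H5N5O4S2

C6H5N5O4S2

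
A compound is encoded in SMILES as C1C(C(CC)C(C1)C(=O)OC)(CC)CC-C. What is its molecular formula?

Heavy atoms from the SMILES: 14 C, 2 O.
Implicit hydrogens by atom environment:
  6 × C: 2 H each → 12
  4 × C: 3 H each → 12
  2 × C: 1 H each → 2
  2 × C: no H
  2 × O: no H
  Total hydrogens = 26.
Molecular formula: C14H26O2

C14H26O2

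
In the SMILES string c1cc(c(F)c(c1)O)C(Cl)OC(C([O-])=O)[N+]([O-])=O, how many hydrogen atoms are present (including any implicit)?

6

Hydrogens are implicit in SMILES; fill each atom to its normal valence:
  3 × C (aromatic): 1 H each → 3
  3 × C (aromatic): no H
  3 × O: no H
  2 × C: 1 H each → 2
  2 × O (charge -1): no H
  1 × C: no H
  1 × Cl: no H
  1 × F: no H
  1 × N (charge +1): no H
  1 × O: 1 H
  Total hydrogens = 6.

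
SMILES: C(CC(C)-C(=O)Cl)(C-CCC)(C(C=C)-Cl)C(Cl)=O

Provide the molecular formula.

C13H19Cl3O2

Heavy atoms from the SMILES: 13 C, 3 Cl, 2 O.
Implicit hydrogens by atom environment:
  5 × C: 2 H each → 10
  3 × C: 1 H each → 3
  3 × C: no H
  3 × Cl: no H
  2 × C: 3 H each → 6
  2 × O: no H
  Total hydrogens = 19.
Molecular formula: C13H19Cl3O2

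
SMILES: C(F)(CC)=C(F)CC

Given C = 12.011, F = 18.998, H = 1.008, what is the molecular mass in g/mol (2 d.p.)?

120.14

Molecular formula: C6H10F2.
M = 6×12.011 + 2×18.998 + 10×1.008 = 120.14 g/mol.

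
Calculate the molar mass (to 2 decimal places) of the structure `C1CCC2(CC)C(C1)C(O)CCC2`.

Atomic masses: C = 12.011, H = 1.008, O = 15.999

Molecular formula: C12H22O.
M = 12×12.011 + 22×1.008 + 1×15.999 = 182.31 g/mol.

182.31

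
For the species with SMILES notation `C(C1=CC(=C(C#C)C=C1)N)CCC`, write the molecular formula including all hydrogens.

C12H15N

Heavy atoms from the SMILES: 12 C, 1 N.
Implicit hydrogens by atom environment:
  3 × C: 2 H each → 6
  3 × C (aromatic): 1 H each → 3
  3 × C (aromatic): no H
  1 × C: 3 H
  1 × C: 1 H
  1 × C: no H
  1 × N: 2 H
  Total hydrogens = 15.
Molecular formula: C12H15N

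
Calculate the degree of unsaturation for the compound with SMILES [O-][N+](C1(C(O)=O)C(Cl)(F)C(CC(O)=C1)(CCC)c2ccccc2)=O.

Molecular formula from the SMILES: C16H17ClFNO5.
DoU = (2C + 2 + N − H − X)/2 = (2·16 + 2 + 1 − 17 − 2)/2 = 16/2 = 8.
(Structurally: 2 ring(s) + 6 π bond(s) = 8.)

8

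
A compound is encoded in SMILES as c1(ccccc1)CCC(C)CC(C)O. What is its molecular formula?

Heavy atoms from the SMILES: 13 C, 1 O.
Implicit hydrogens by atom environment:
  5 × C (aromatic): 1 H each → 5
  3 × C: 2 H each → 6
  2 × C: 3 H each → 6
  2 × C: 1 H each → 2
  1 × C (aromatic): no H
  1 × O: 1 H
  Total hydrogens = 20.
Molecular formula: C13H20O

C13H20O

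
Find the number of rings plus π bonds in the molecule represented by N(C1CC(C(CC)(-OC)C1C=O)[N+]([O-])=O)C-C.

Molecular formula from the SMILES: C11H20N2O4.
DoU = (2C + 2 + N − H − X)/2 = (2·11 + 2 + 2 − 20 − 0)/2 = 6/2 = 3.
(Structurally: 1 ring(s) + 2 π bond(s) = 3.)

3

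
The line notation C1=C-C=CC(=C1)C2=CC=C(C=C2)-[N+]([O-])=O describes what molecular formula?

Heavy atoms from the SMILES: 12 C, 1 N, 2 O.
Implicit hydrogens by atom environment:
  9 × C (aromatic): 1 H each → 9
  3 × C (aromatic): no H
  1 × N (charge +1): no H
  1 × O: no H
  1 × O (charge -1): no H
  Total hydrogens = 9.
Molecular formula: C12H9NO2

C12H9NO2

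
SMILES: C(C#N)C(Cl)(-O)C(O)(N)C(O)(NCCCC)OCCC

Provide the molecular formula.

C12H24ClN3O4

Heavy atoms from the SMILES: 12 C, 1 Cl, 3 N, 4 O.
Implicit hydrogens by atom environment:
  6 × C: 2 H each → 12
  4 × C: no H
  3 × O: 1 H each → 3
  2 × C: 3 H each → 6
  1 × Cl: no H
  1 × N: 2 H
  1 × N: 1 H
  1 × N: no H
  1 × O: no H
  Total hydrogens = 24.
Molecular formula: C12H24ClN3O4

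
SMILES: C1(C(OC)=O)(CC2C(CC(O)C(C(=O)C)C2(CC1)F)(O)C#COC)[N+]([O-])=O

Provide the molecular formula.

Heavy atoms from the SMILES: 17 C, 1 F, 1 N, 8 O.
Implicit hydrogens by atom environment:
  7 × C: no H
  5 × O: no H
  4 × C: 2 H each → 8
  3 × C: 3 H each → 9
  3 × C: 1 H each → 3
  2 × O: 1 H each → 2
  1 × F: no H
  1 × N (charge +1): no H
  1 × O (charge -1): no H
  Total hydrogens = 22.
Molecular formula: C17H22FNO8

C17H22FNO8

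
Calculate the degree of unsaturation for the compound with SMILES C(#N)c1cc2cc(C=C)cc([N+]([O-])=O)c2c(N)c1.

Molecular formula from the SMILES: C13H9N3O2.
DoU = (2C + 2 + N − H − X)/2 = (2·13 + 2 + 3 − 9 − 0)/2 = 22/2 = 11.
(Structurally: 2 ring(s) + 9 π bond(s) = 11.)

11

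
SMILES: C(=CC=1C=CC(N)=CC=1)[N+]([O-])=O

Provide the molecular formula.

C8H8N2O2

Heavy atoms from the SMILES: 8 C, 2 N, 2 O.
Implicit hydrogens by atom environment:
  4 × C (aromatic): 1 H each → 4
  2 × C: 1 H each → 2
  2 × C (aromatic): no H
  1 × N: 2 H
  1 × N (charge +1): no H
  1 × O: no H
  1 × O (charge -1): no H
  Total hydrogens = 8.
Molecular formula: C8H8N2O2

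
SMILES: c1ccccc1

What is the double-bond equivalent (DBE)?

4

Molecular formula from the SMILES: C6H6.
DoU = (2C + 2 + N − H − X)/2 = (2·6 + 2 + 0 − 6 − 0)/2 = 8/2 = 4.
(Structurally: 1 ring(s) + 3 π bond(s) = 4.)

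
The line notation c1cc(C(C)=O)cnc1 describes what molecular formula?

C7H7NO

Heavy atoms from the SMILES: 7 C, 1 N, 1 O.
Implicit hydrogens by atom environment:
  4 × C (aromatic): 1 H each → 4
  1 × C: 3 H
  1 × C (aromatic): no H
  1 × C: no H
  1 × N (aromatic): no H
  1 × O: no H
  Total hydrogens = 7.
Molecular formula: C7H7NO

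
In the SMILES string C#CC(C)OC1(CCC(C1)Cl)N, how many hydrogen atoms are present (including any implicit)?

Hydrogens are implicit in SMILES; fill each atom to its normal valence:
  3 × C: 2 H each → 6
  3 × C: 1 H each → 3
  2 × C: no H
  1 × C: 3 H
  1 × Cl: no H
  1 × N: 2 H
  1 × O: no H
  Total hydrogens = 14.

14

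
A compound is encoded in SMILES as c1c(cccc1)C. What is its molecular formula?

Heavy atoms from the SMILES: 7 C.
Implicit hydrogens by atom environment:
  5 × C (aromatic): 1 H each → 5
  1 × C: 3 H
  1 × C (aromatic): no H
  Total hydrogens = 8.
Molecular formula: C7H8

C7H8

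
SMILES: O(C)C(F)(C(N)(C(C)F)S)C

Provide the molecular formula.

Heavy atoms from the SMILES: 6 C, 2 F, 1 N, 1 O, 1 S.
Implicit hydrogens by atom environment:
  3 × C: 3 H each → 9
  2 × C: no H
  2 × F: no H
  1 × C: 1 H
  1 × N: 2 H
  1 × O: no H
  1 × S: 1 H
  Total hydrogens = 13.
Molecular formula: C6H13F2NOS

C6H13F2NOS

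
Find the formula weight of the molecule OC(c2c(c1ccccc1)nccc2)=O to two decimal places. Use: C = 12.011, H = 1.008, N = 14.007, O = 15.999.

199.21

Molecular formula: C12H9NO2.
M = 12×12.011 + 9×1.008 + 1×14.007 + 2×15.999 = 199.21 g/mol.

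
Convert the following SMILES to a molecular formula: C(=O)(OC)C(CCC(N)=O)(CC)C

Heavy atoms from the SMILES: 9 C, 1 N, 3 O.
Implicit hydrogens by atom environment:
  3 × C: 3 H each → 9
  3 × C: 2 H each → 6
  3 × C: no H
  3 × O: no H
  1 × N: 2 H
  Total hydrogens = 17.
Molecular formula: C9H17NO3

C9H17NO3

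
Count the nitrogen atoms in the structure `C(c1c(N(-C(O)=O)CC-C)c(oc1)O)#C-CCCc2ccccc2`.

1

The symbol for nitrogen appears 1 time in the SMILES.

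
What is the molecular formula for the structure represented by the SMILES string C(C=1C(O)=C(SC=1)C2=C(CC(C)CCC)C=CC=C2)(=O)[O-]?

C17H19O3S-

Heavy atoms from the SMILES: 17 C, 3 O, 1 S.
Implicit hydrogens by atom environment:
  5 × C (aromatic): 1 H each → 5
  5 × C (aromatic): no H
  3 × C: 2 H each → 6
  2 × C: 3 H each → 6
  1 × C: 1 H
  1 × C: no H
  1 × O: 1 H
  1 × O: no H
  1 × O (charge -1): no H
  1 × S (aromatic): no H
  Total hydrogens = 19.
Net charge -1.
Molecular formula: C17H19O3S-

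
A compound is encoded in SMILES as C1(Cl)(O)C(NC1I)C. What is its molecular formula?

Heavy atoms from the SMILES: 4 C, 1 Cl, 1 I, 1 N, 1 O.
Implicit hydrogens by atom environment:
  2 × C: 1 H each → 2
  1 × C: 3 H
  1 × C: no H
  1 × Cl: no H
  1 × I: no H
  1 × N: 1 H
  1 × O: 1 H
  Total hydrogens = 7.
Molecular formula: C4H7ClINO

C4H7ClINO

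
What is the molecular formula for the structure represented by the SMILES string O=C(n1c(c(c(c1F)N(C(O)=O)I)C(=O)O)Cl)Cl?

C7H2Cl2FIN2O5

Heavy atoms from the SMILES: 7 C, 2 Cl, 1 F, 1 I, 2 N, 5 O.
Implicit hydrogens by atom environment:
  4 × C (aromatic): no H
  3 × C: no H
  3 × O: no H
  2 × Cl: no H
  2 × O: 1 H each → 2
  1 × F: no H
  1 × I: no H
  1 × N (aromatic): no H
  1 × N: no H
  Total hydrogens = 2.
Molecular formula: C7H2Cl2FIN2O5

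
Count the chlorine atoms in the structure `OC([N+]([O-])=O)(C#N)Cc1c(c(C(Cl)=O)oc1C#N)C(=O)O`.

The symbol for chlorine appears 1 time in the SMILES.

1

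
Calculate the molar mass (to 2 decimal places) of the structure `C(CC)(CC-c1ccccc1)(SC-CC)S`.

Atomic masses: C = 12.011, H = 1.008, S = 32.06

Molecular formula: C14H22S2.
M = 14×12.011 + 22×1.008 + 2×32.06 = 254.45 g/mol.

254.45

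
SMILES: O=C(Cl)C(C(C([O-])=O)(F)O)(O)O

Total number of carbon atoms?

The symbol for carbon appears 4 times in the SMILES. (Cl is a single chlorine, not C + l.)

4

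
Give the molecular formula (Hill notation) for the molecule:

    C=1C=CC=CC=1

C6H6

Heavy atoms from the SMILES: 6 C.
Implicit hydrogens by atom environment:
  6 × C (aromatic): 1 H each → 6
  Total hydrogens = 6.
Molecular formula: C6H6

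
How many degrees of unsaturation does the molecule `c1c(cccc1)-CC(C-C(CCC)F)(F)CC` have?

4

Molecular formula from the SMILES: C15H22F2.
DoU = (2C + 2 + N − H − X)/2 = (2·15 + 2 + 0 − 22 − 2)/2 = 8/2 = 4.
(Structurally: 1 ring(s) + 3 π bond(s) = 4.)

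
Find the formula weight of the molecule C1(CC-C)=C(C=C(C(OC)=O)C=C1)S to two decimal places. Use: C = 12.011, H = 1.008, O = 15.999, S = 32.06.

Molecular formula: C11H14O2S.
M = 11×12.011 + 14×1.008 + 2×15.999 + 1×32.06 = 210.29 g/mol.

210.29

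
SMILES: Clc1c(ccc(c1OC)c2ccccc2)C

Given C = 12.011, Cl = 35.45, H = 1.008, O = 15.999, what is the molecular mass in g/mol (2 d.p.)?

Molecular formula: C14H13ClO.
M = 14×12.011 + 1×35.45 + 13×1.008 + 1×15.999 = 232.71 g/mol.

232.71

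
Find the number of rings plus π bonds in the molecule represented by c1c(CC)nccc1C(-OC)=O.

5

Molecular formula from the SMILES: C9H11NO2.
DoU = (2C + 2 + N − H − X)/2 = (2·9 + 2 + 1 − 11 − 0)/2 = 10/2 = 5.
(Structurally: 1 ring(s) + 4 π bond(s) = 5.)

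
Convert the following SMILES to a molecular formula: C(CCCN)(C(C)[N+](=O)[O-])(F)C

C7H15FN2O2

Heavy atoms from the SMILES: 7 C, 1 F, 2 N, 2 O.
Implicit hydrogens by atom environment:
  3 × C: 2 H each → 6
  2 × C: 3 H each → 6
  1 × C: 1 H
  1 × C: no H
  1 × F: no H
  1 × N: 2 H
  1 × N (charge +1): no H
  1 × O: no H
  1 × O (charge -1): no H
  Total hydrogens = 15.
Molecular formula: C7H15FN2O2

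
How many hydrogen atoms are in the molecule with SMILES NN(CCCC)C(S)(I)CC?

17

Hydrogens are implicit in SMILES; fill each atom to its normal valence:
  4 × C: 2 H each → 8
  2 × C: 3 H each → 6
  1 × C: no H
  1 × I: no H
  1 × N: 2 H
  1 × N: no H
  1 × S: 1 H
  Total hydrogens = 17.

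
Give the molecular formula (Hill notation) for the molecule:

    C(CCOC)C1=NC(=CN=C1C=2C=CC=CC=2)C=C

C16H18N2O

Heavy atoms from the SMILES: 16 C, 2 N, 1 O.
Implicit hydrogens by atom environment:
  6 × C (aromatic): 1 H each → 6
  4 × C: 2 H each → 8
  4 × C (aromatic): no H
  2 × N (aromatic): no H
  1 × C: 3 H
  1 × C: 1 H
  1 × O: no H
  Total hydrogens = 18.
Molecular formula: C16H18N2O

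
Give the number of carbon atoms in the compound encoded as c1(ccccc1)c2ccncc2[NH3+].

11

The symbol for carbon appears 11 times in the SMILES. Lowercase c denotes aromatic carbon and counts toward C.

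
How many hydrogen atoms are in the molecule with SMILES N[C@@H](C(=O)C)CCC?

13

Hydrogens are implicit in SMILES; fill each atom to its normal valence:
  2 × C: 3 H each → 6
  2 × C: 2 H each → 4
  1 × C: 1 H
  1 × C: no H
  1 × N: 2 H
  1 × O: no H
  Total hydrogens = 13.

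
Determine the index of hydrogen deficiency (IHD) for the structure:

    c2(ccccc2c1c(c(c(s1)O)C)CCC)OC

7

Molecular formula from the SMILES: C15H18O2S.
DoU = (2C + 2 + N − H − X)/2 = (2·15 + 2 + 0 − 18 − 0)/2 = 14/2 = 7.
(Structurally: 2 ring(s) + 5 π bond(s) = 7.)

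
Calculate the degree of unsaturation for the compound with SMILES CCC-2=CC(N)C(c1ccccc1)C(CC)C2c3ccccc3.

Molecular formula from the SMILES: C22H27N.
DoU = (2C + 2 + N − H − X)/2 = (2·22 + 2 + 1 − 27 − 0)/2 = 20/2 = 10.
(Structurally: 3 ring(s) + 7 π bond(s) = 10.)

10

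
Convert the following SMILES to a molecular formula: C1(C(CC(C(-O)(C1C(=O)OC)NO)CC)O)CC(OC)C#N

C14H24N2O6

Heavy atoms from the SMILES: 14 C, 2 N, 6 O.
Implicit hydrogens by atom environment:
  5 × C: 1 H each → 5
  3 × C: 3 H each → 9
  3 × C: 2 H each → 6
  3 × C: no H
  3 × O: 1 H each → 3
  3 × O: no H
  1 × N: 1 H
  1 × N: no H
  Total hydrogens = 24.
Molecular formula: C14H24N2O6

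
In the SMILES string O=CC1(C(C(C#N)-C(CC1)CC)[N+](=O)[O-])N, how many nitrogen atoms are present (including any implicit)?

3

The symbol for nitrogen appears 3 times in the SMILES.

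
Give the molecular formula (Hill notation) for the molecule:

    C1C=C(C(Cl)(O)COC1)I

Heavy atoms from the SMILES: 6 C, 1 Cl, 1 I, 2 O.
Implicit hydrogens by atom environment:
  3 × C: 2 H each → 6
  2 × C: no H
  1 × C: 1 H
  1 × Cl: no H
  1 × I: no H
  1 × O: 1 H
  1 × O: no H
  Total hydrogens = 8.
Molecular formula: C6H8ClIO2

C6H8ClIO2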